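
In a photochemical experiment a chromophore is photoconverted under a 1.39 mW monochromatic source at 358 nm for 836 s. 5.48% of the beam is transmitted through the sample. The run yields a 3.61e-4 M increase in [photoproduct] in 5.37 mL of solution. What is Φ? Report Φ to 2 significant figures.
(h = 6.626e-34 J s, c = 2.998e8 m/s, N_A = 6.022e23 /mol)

Φ = 0.59

Product: (3.61e-4 M)(0.00537 L) = 1.939e-6 mol.
Photon energy at 358 nm: hc/λ = (6.626e-34)(2.998e8)/(358e-9) = 5.549e-19 J.
Energy delivered: (1.39 mW)(836 s) = 1.162 J.
Photons incident: 1.162 / 5.549e-19 = 2.094e18, i.e. 2.094e18/6.022e23 = 3.477e-6 mol.
Fraction absorbed: 1 − 5.48/100 = 0.9452.
Photons absorbed: 0.9452 × 3.477e-6 = 3.286e-6 mol.
Φ = 1.939e-6 mol / 3.286e-6 mol photons = 0.59.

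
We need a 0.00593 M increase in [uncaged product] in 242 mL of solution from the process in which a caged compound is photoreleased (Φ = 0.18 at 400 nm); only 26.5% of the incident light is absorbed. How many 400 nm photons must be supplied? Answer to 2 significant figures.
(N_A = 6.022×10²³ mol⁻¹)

1.8×10²² photons

Product: (0.00593 M)(0.242 L) = 0.001435 mol.
Photons that must be absorbed: 0.001435 / 0.18 = 0.007972 mol.
Incident photons needed: 0.007972 / 0.265 = 0.03008 mol.
Photon count: 0.03008 × 6.022×10²³ = 1.8×10²².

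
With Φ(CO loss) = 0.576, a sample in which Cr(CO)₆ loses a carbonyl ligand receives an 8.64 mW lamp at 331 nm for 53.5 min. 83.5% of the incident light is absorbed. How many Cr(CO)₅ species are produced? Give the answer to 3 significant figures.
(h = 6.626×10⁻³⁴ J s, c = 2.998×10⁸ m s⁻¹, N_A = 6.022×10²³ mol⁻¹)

2.22×10¹⁹ species

Photon energy at 331 nm: hc/λ = (6.626×10⁻³⁴)(2.998×10⁸)/(331×10⁻⁹) = 6.001×10⁻¹⁹ J.
Energy delivered: (8.64 mW)(3210 s) = 27.73 J.
Photons incident: 27.73 / 6.001×10⁻¹⁹ = 4.621×10¹⁹, i.e. 4.621×10¹⁹/6.022×10²³ = 7.674×10⁻⁵ mol.
Photons absorbed: 0.835 × 7.674×10⁻⁵ = 6.408×10⁻⁵ mol.
Product: Φ × n_abs = 0.576 × 6.408×10⁻⁵ = 3.691×10⁻⁵ mol.
As a count: 3.691×10⁻⁵ × 6.022×10²³ = 2.22×10¹⁹.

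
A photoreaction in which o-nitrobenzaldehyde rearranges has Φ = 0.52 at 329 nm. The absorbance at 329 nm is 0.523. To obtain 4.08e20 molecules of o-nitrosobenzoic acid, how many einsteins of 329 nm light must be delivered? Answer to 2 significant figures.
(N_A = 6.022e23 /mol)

0.0019 einstein

Product: 4.08e20 / 6.022e23 = 6.775e-4 mol.
Photons that must be absorbed: 6.775e-4 / 0.52 = 0.001303 mol.
Fraction absorbed: 1 − 10^(−0.523) = 0.7001.
Incident photons needed: 0.001303 / 0.7001 = 0.001861 mol.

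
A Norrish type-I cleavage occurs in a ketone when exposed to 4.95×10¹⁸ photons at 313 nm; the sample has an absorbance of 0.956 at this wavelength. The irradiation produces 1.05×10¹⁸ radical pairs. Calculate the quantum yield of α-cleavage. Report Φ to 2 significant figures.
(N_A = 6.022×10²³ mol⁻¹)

Product: 1.05×10¹⁸ / 6.022×10²³ = 1.744×10⁻⁶ mol.
Moles of photons: 4.95×10¹⁸ / 6.022×10²³ = 8.220×10⁻⁶ mol.
Fraction absorbed: 1 − 10^(−0.956) = 0.8893.
Photons absorbed: 0.8893 × 8.220×10⁻⁶ = 7.310×10⁻⁶ mol.
Φ = 1.744×10⁻⁶ mol / 7.310×10⁻⁶ mol photons = 0.24.

Φ = 0.24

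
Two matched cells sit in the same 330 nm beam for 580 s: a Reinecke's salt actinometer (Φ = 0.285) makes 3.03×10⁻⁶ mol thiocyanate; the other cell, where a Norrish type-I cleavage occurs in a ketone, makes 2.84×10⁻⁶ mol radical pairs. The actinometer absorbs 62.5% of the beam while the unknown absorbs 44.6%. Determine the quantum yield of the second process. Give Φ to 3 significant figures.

Φ = 0.374

Photons absorbed by the actinometer: 3.03×10⁻⁶ / 0.285 = 1.063×10⁻⁵ mol.
Incident flux: 1.063×10⁻⁵ / 0.625 = 1.701×10⁻⁵ einstein.
Absorbed by unknown: 0.446 × 1.701×10⁻⁵ = 7.586×10⁻⁶ mol.
Φ(unknown) = 2.84×10⁻⁶ / 7.586×10⁻⁶ = 0.374.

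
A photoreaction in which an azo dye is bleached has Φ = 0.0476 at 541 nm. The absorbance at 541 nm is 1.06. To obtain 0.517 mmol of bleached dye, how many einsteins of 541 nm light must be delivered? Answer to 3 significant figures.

0.0119 einstein

Product: 0.517 mmol = 5.17×10⁻⁴ mol.
Photons that must be absorbed: 5.17×10⁻⁴ / 0.0476 = 0.01086 mol.
Fraction absorbed: 1 − 10^(−1.06) = 0.9129.
Incident photons needed: 0.01086 / 0.9129 = 0.01190 mol.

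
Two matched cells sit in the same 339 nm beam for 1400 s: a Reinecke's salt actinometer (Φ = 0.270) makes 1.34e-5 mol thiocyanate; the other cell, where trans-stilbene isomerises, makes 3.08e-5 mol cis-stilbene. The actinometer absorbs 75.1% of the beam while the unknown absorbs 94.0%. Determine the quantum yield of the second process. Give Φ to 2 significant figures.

Photons absorbed by the actinometer: 1.34e-5 / 0.270 = 4.963e-5 mol.
Incident flux: 4.963e-5 / 0.751 = 6.609e-5 einstein.
Absorbed by unknown: 0.940 × 6.609e-5 = 6.212e-5 mol.
Φ(unknown) = 3.08e-5 / 6.212e-5 = 0.50.

Φ = 0.50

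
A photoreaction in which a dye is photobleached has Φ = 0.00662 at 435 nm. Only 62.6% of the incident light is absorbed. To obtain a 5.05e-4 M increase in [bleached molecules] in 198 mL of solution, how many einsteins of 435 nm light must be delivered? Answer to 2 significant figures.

0.024 einstein

Product: (5.05e-4 M)(0.198 L) = 9.999e-5 mol.
Photons that must be absorbed: 9.999e-5 / 0.00662 = 0.01510 mol.
Incident photons needed: 0.01510 / 0.626 = 0.02412 mol.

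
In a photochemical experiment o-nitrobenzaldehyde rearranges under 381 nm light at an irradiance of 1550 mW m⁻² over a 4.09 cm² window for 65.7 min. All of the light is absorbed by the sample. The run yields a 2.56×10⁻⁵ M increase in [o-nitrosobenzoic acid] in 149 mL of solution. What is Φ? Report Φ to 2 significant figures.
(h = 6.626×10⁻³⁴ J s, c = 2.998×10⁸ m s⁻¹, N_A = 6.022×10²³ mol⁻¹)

Φ = 0.48

Product: (2.56×10⁻⁵ M)(0.149 L) = 3.814×10⁻⁶ mol.
Photon energy at 381 nm: hc/λ = (6.626×10⁻³⁴)(2.998×10⁸)/(381×10⁻⁹) = 5.214×10⁻¹⁹ J.
Energy delivered: (1550 mW m⁻²)(4.09×10⁻⁴ m²)(3942 s) = 2.499 J.
Photons incident: 2.499 / 5.214×10⁻¹⁹ = 4.793×10¹⁸, i.e. 4.793×10¹⁸/6.022×10²³ = 7.959×10⁻⁶ mol.
Φ = 3.814×10⁻⁶ mol / 7.959×10⁻⁶ mol photons = 0.48.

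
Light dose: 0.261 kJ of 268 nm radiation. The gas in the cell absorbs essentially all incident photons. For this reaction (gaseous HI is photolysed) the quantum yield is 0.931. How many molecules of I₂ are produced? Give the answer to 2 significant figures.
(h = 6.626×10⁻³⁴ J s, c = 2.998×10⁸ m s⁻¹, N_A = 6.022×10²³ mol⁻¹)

3.3×10²⁰ molecules

Photon energy at 268 nm: hc/λ = (6.626×10⁻³⁴)(2.998×10⁸)/(268×10⁻⁹) = 7.412×10⁻¹⁹ J.
Incident energy: 0.261 kJ = 261 J.
Photons incident: 261 / 7.412×10⁻¹⁹ = 3.521×10²⁰, i.e. 3.521×10²⁰/6.022×10²³ = 5.847×10⁻⁴ mol.
Product: Φ × n_abs = 0.931 × 5.847×10⁻⁴ = 5.444×10⁻⁴ mol.
As a count: 5.444×10⁻⁴ × 6.022×10²³ = 3.3×10²⁰.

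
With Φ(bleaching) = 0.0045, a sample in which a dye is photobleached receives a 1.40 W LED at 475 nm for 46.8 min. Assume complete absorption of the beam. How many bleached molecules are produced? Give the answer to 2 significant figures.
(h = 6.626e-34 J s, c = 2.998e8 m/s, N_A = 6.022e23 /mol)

Photon energy at 475 nm: hc/λ = (6.626e-34)(2.998e8)/(475e-9) = 4.182e-19 J.
Energy delivered: (1.40 W)(2808 s) = 3931 J.
Photons incident: 3931 / 4.182e-19 = 9.400e21, i.e. 9.400e21/6.022e23 = 0.01561 mol.
Product: Φ × n_abs = 0.0045 × 0.01561 = 7.025e-5 mol.
As a count: 7.025e-5 × 6.022e23 = 4.2e19.

4.2e19 bleached molecules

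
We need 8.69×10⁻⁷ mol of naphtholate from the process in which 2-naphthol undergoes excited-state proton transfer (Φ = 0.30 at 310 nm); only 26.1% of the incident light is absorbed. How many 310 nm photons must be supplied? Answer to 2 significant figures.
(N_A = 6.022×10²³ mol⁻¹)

6.7×10¹⁸ photons

Photons that must be absorbed: 8.69×10⁻⁷ / 0.30 = 2.897×10⁻⁶ mol.
Incident photons needed: 2.897×10⁻⁶ / 0.261 = 1.110×10⁻⁵ mol.
Photon count: 1.110×10⁻⁵ × 6.022×10²³ = 6.7×10¹⁸.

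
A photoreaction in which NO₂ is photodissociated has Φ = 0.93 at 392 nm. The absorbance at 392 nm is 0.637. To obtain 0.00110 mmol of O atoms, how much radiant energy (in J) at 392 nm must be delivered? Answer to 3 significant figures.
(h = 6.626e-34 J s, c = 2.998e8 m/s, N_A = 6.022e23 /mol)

0.469 J

Product: 0.00110 mmol = 1.10e-6 mol.
Photons that must be absorbed: 1.10e-6 / 0.93 = 1.183e-6 mol.
Fraction absorbed: 1 − 10^(−0.637) = 0.7693.
Incident photons needed: 1.183e-6 / 0.7693 = 1.538e-6 mol.
Photon energy: hc/λ = 5.068e-19 J; per mole, 3.052e5 J mol⁻¹.
Energy required: 1.538e-6 × 3.052e5 = 0.469 J.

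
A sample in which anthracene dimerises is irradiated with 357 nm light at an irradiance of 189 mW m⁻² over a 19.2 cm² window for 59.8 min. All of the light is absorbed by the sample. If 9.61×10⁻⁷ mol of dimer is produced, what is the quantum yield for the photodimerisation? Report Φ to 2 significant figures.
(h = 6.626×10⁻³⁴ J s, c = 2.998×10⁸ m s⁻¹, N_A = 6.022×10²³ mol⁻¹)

Photon energy at 357 nm: hc/λ = (6.626×10⁻³⁴)(2.998×10⁸)/(357×10⁻⁹) = 5.564×10⁻¹⁹ J.
Energy delivered: (189 mW m⁻²)(19.2×10⁻⁴ m²)(3588 s) = 1.302 J.
Photons incident: 1.302 / 5.564×10⁻¹⁹ = 2.340×10¹⁸, i.e. 2.340×10¹⁸/6.022×10²³ = 3.886×10⁻⁶ mol.
Φ = 9.61×10⁻⁷ mol / 3.886×10⁻⁶ mol photons = 0.25.

Φ = 0.25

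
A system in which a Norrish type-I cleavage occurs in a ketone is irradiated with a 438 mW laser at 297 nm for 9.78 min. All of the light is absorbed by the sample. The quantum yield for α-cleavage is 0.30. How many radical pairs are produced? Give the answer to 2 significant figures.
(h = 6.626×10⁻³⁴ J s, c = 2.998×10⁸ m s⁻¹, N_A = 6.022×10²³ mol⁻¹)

Photon energy at 297 nm: hc/λ = (6.626×10⁻³⁴)(2.998×10⁸)/(297×10⁻⁹) = 6.688×10⁻¹⁹ J.
Energy delivered: (438 mW)(586.8 s) = 257.0 J.
Photons incident: 257.0 / 6.688×10⁻¹⁹ = 3.843×10²⁰, i.e. 3.843×10²⁰/6.022×10²³ = 6.382×10⁻⁴ mol.
Product: Φ × n_abs = 0.30 × 6.382×10⁻⁴ = 1.915×10⁻⁴ mol.
As a count: 1.915×10⁻⁴ × 6.022×10²³ = 1.2×10²⁰.

1.2×10²⁰ radical pairs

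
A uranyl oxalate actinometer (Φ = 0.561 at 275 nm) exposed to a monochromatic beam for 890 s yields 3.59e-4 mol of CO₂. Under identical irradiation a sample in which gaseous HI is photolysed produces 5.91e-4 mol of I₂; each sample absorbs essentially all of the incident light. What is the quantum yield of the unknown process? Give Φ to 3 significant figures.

Photons absorbed by the actinometer: 3.59e-4 / 0.561 = 6.399e-4 mol.
Φ(unknown) = 5.91e-4 / 6.399e-4 = 0.924.

Φ = 0.924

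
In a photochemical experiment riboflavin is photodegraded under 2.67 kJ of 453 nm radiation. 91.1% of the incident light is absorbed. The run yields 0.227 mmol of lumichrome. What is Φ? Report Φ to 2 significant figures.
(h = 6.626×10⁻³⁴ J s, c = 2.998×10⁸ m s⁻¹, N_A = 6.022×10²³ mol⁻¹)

Product: 0.227 mmol = 2.27×10⁻⁴ mol.
Photon energy at 453 nm: hc/λ = (6.626×10⁻³⁴)(2.998×10⁸)/(453×10⁻⁹) = 4.385×10⁻¹⁹ J.
Incident energy: 2.67 kJ = 2670 J.
Photons incident: 2670 / 4.385×10⁻¹⁹ = 6.089×10²¹, i.e. 6.089×10²¹/6.022×10²³ = 0.01011 mol.
Photons absorbed: 0.911 × 0.01011 = 0.009210 mol.
Φ = 2.27×10⁻⁴ mol / 0.009210 mol photons = 0.025.

Φ = 0.025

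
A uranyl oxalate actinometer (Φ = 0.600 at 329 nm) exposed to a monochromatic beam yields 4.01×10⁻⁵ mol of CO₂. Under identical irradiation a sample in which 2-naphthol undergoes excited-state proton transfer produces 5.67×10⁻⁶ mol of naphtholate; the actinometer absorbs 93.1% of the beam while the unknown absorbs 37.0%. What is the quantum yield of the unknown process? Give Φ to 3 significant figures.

Photons absorbed by the actinometer: 4.01×10⁻⁵ / 0.600 = 6.683×10⁻⁵ mol.
Incident flux: 6.683×10⁻⁵ / 0.931 = 7.178×10⁻⁵ einstein.
Absorbed by unknown: 0.370 × 7.178×10⁻⁵ = 2.656×10⁻⁵ mol.
Φ(unknown) = 5.67×10⁻⁶ / 2.656×10⁻⁵ = 0.213.

Φ = 0.213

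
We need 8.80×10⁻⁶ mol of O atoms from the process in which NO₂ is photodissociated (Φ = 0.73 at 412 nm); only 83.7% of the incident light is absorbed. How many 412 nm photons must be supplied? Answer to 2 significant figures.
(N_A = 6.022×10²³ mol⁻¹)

Photons that must be absorbed: 8.80×10⁻⁶ / 0.73 = 1.205×10⁻⁵ mol.
Incident photons needed: 1.205×10⁻⁵ / 0.837 = 1.440×10⁻⁵ mol.
Photon count: 1.440×10⁻⁵ × 6.022×10²³ = 8.7×10¹⁸.

8.7×10¹⁸ photons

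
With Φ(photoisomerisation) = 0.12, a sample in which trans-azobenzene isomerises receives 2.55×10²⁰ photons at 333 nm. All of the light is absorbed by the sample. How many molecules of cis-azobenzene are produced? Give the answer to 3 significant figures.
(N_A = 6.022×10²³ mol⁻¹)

Moles of photons: 2.55×10²⁰ / 6.022×10²³ = 4.234×10⁻⁴ mol.
Product: Φ × n_abs = 0.12 × 4.234×10⁻⁴ = 5.081×10⁻⁵ mol.
As a count: 5.081×10⁻⁵ × 6.022×10²³ = 3.06×10¹⁹.

3.06×10¹⁹ molecules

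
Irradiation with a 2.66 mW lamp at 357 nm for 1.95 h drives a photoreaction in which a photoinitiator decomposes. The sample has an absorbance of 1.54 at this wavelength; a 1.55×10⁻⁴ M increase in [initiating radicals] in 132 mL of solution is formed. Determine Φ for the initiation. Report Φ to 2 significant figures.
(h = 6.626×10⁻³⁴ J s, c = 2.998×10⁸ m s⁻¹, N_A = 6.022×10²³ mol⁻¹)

Product: (1.55×10⁻⁴ M)(0.132 L) = 2.046×10⁻⁵ mol.
Photon energy at 357 nm: hc/λ = (6.626×10⁻³⁴)(2.998×10⁸)/(357×10⁻⁹) = 5.564×10⁻¹⁹ J.
Energy delivered: (2.66 mW)(7020 s) = 18.67 J.
Photons incident: 18.67 / 5.564×10⁻¹⁹ = 3.355×10¹⁹, i.e. 3.355×10¹⁹/6.022×10²³ = 5.571×10⁻⁵ mol.
Fraction absorbed: 1 − 10^(−1.54) = 0.9712.
Photons absorbed: 0.9712 × 5.571×10⁻⁵ = 5.411×10⁻⁵ mol.
Φ = 2.046×10⁻⁵ mol / 5.411×10⁻⁵ mol photons = 0.38.

Φ = 0.38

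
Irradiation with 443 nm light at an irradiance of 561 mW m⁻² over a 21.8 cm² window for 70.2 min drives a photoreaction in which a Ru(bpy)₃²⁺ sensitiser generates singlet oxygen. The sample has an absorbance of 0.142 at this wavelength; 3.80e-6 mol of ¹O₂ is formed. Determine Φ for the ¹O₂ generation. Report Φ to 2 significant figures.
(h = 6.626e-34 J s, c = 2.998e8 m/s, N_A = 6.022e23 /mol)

Photon energy at 443 nm: hc/λ = (6.626e-34)(2.998e8)/(443e-9) = 4.484e-19 J.
Energy delivered: (561 mW m⁻²)(21.8e-4 m²)(4212 s) = 5.151 J.
Photons incident: 5.151 / 4.484e-19 = 1.149e19, i.e. 1.149e19/6.022e23 = 1.908e-5 mol.
Fraction absorbed: 1 − 10^(−0.142) = 0.2789.
Photons absorbed: 0.2789 × 1.908e-5 = 5.321e-6 mol.
Φ = 3.80e-6 mol / 5.321e-6 mol photons = 0.71.

Φ = 0.71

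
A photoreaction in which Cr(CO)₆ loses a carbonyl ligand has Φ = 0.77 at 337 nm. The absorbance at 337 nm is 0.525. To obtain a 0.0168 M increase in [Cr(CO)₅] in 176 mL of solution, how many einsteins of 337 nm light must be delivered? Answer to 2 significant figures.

0.0055 einstein

Product: (0.0168 M)(0.176 L) = 0.002957 mol.
Photons that must be absorbed: 0.002957 / 0.77 = 0.003840 mol.
Fraction absorbed: 1 − 10^(−0.525) = 0.7015.
Incident photons needed: 0.003840 / 0.7015 = 0.005474 mol.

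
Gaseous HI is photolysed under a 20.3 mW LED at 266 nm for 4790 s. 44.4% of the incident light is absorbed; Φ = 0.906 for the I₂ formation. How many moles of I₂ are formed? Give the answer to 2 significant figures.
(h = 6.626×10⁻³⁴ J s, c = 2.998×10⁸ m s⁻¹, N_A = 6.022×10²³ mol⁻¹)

8.7×10⁻⁵ mol

Photon energy at 266 nm: hc/λ = (6.626×10⁻³⁴)(2.998×10⁸)/(266×10⁻⁹) = 7.468×10⁻¹⁹ J.
Energy delivered: (20.3 mW)(4790 s) = 97.24 J.
Photons incident: 97.24 / 7.468×10⁻¹⁹ = 1.302×10²⁰, i.e. 1.302×10²⁰/6.022×10²³ = 2.162×10⁻⁴ mol.
Photons absorbed: 0.444 × 2.162×10⁻⁴ = 9.599×10⁻⁵ mol.
Product: Φ × n_abs = 0.906 × 9.599×10⁻⁵ = 8.697×10⁻⁵ mol.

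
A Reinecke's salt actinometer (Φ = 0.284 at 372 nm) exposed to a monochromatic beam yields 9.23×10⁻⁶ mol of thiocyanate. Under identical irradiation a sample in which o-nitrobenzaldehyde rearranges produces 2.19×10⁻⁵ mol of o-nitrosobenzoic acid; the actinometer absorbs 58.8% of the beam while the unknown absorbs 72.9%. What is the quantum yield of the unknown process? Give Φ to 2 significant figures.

Φ = 0.54

Photons absorbed by the actinometer: 9.23×10⁻⁶ / 0.284 = 3.250×10⁻⁵ mol.
Incident flux: 3.250×10⁻⁵ / 0.588 = 5.527×10⁻⁵ einstein.
Absorbed by unknown: 0.729 × 5.527×10⁻⁵ = 4.029×10⁻⁵ mol.
Φ(unknown) = 2.19×10⁻⁵ / 4.029×10⁻⁵ = 0.54.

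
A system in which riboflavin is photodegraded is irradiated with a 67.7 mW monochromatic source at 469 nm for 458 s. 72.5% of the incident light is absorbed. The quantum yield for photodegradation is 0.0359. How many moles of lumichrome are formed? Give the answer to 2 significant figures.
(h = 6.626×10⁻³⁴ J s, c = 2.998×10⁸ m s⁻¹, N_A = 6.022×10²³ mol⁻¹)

3.2×10⁻⁶ mol

Photon energy at 469 nm: hc/λ = (6.626×10⁻³⁴)(2.998×10⁸)/(469×10⁻⁹) = 4.236×10⁻¹⁹ J.
Energy delivered: (67.7 mW)(458 s) = 31.01 J.
Photons incident: 31.01 / 4.236×10⁻¹⁹ = 7.321×10¹⁹, i.e. 7.321×10¹⁹/6.022×10²³ = 1.216×10⁻⁴ mol.
Photons absorbed: 0.725 × 1.216×10⁻⁴ = 8.816×10⁻⁵ mol.
Product: Φ × n_abs = 0.0359 × 8.816×10⁻⁵ = 3.165×10⁻⁶ mol.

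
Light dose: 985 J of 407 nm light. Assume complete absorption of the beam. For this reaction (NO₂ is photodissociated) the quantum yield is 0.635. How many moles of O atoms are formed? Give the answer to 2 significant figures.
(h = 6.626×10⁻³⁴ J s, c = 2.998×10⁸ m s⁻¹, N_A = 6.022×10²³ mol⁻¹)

Photon energy at 407 nm: hc/λ = (6.626×10⁻³⁴)(2.998×10⁸)/(407×10⁻⁹) = 4.881×10⁻¹⁹ J.
Photons incident: 985 / 4.881×10⁻¹⁹ = 2.018×10²¹, i.e. 2.018×10²¹/6.022×10²³ = 0.003351 mol.
Product: Φ × n_abs = 0.635 × 0.003351 = 0.002128 mol.

0.0021 mol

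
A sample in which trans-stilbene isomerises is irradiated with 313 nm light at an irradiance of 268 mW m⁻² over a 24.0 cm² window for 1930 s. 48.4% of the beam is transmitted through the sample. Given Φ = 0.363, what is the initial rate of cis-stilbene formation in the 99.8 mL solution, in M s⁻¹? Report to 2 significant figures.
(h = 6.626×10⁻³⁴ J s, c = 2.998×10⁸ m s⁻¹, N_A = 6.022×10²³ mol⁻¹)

Photon energy at 313 nm: hc/λ = (6.626×10⁻³⁴)(2.998×10⁸)/(313×10⁻⁹) = 6.347×10⁻¹⁹ J.
Energy delivered: (268 mW m⁻²)(24.0×10⁻⁴ m²)(1930 s) = 1.241 J.
Photons incident: 1.241 / 6.347×10⁻¹⁹ = 1.955×10¹⁸, i.e. 1.955×10¹⁸/6.022×10²³ = 3.246×10⁻⁶ mol.
Fraction absorbed: 1 − 48.4/100 = 0.5160.
Photons absorbed: 0.5160 × 3.246×10⁻⁶ = 1.675×10⁻⁶ mol.
Product formed: 0.363 × 1.675×10⁻⁶ = 6.080×10⁻⁷ mol.
Rate: 6.080×10⁻⁷ mol / (1930 s × 0.0998 L) = 3.2×10⁻⁹ M s⁻¹.

3.2×10⁻⁹ M s⁻¹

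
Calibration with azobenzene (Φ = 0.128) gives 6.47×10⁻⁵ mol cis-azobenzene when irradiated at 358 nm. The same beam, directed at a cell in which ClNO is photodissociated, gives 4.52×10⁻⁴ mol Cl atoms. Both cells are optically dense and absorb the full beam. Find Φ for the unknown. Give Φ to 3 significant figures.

Photons absorbed by the actinometer: 6.47×10⁻⁵ / 0.128 = 5.055×10⁻⁴ mol.
Φ(unknown) = 4.52×10⁻⁴ / 5.055×10⁻⁴ = 0.894.

Φ = 0.894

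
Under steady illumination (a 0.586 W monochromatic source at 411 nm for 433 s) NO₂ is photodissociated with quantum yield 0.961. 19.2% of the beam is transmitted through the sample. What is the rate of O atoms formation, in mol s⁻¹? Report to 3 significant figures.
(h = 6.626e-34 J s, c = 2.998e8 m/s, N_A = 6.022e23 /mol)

Photon energy at 411 nm: hc/λ = (6.626e-34)(2.998e8)/(411e-9) = 4.833e-19 J.
Energy delivered: (0.586 W)(433 s) = 253.7 J.
Photons incident: 253.7 / 4.833e-19 = 5.249e20, i.e. 5.249e20/6.022e23 = 8.716e-4 mol.
Fraction absorbed: 1 − 19.2/100 = 0.8080.
Photons absorbed: 0.8080 × 8.716e-4 = 7.043e-4 mol.
Product formed: 0.961 × 7.043e-4 = 6.768e-4 mol.
Rate: 6.768e-4 / 433 s = 1.56e-6 mol s⁻¹.

1.56e-6 mol s⁻¹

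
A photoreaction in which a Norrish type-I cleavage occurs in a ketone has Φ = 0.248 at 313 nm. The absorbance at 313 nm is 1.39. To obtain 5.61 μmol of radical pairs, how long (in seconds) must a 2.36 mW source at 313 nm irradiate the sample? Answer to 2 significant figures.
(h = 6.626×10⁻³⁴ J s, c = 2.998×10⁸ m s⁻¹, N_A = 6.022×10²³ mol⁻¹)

Product: 5.61 μmol = 5.61×10⁻⁶ mol.
Photons that must be absorbed: 5.61×10⁻⁶ / 0.248 = 2.262×10⁻⁵ mol.
Fraction absorbed: 1 − 10^(−1.39) = 0.9593.
Incident photons needed: 2.262×10⁻⁵ / 0.9593 = 2.358×10⁻⁵ mol.
Photon energy: hc/λ = 6.347×10⁻¹⁹ J; per mole, 3.822×10⁵ J mol⁻¹.
Energy required: 2.358×10⁻⁵ × 3.822×10⁵ = 9.012 J.
Time: 9.012 J / 0.00236 W = 3800 s.

t ≈ 3800 s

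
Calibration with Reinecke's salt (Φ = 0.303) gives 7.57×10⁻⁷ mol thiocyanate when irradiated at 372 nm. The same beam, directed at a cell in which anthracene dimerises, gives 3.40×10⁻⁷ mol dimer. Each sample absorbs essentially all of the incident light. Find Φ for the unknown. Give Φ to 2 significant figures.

Φ = 0.14

Photons absorbed by the actinometer: 7.57×10⁻⁷ / 0.303 = 2.498×10⁻⁶ mol.
Φ(unknown) = 3.40×10⁻⁷ / 2.498×10⁻⁶ = 0.14.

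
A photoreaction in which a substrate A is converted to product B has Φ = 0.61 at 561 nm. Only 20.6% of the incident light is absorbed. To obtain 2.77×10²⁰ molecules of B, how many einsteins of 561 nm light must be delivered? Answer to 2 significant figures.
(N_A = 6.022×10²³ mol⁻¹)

0.0037 einstein

Product: 2.77×10²⁰ / 6.022×10²³ = 4.600×10⁻⁴ mol.
Photons that must be absorbed: 4.600×10⁻⁴ / 0.61 = 7.541×10⁻⁴ mol.
Incident photons needed: 7.541×10⁻⁴ / 0.206 = 0.003661 mol.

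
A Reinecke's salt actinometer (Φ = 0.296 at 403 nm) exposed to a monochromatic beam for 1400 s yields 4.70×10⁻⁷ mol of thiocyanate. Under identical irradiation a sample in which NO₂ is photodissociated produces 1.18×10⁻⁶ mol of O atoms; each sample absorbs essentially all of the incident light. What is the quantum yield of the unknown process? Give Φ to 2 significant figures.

Photons absorbed by the actinometer: 4.70×10⁻⁷ / 0.296 = 1.588×10⁻⁶ mol.
Φ(unknown) = 1.18×10⁻⁶ / 1.588×10⁻⁶ = 0.74.

Φ = 0.74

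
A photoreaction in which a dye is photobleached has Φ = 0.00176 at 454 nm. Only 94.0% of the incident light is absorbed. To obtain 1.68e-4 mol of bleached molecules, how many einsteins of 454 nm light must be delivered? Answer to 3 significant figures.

0.102 einstein

Photons that must be absorbed: 1.68e-4 / 0.00176 = 0.09545 mol.
Incident photons needed: 0.09545 / 0.940 = 0.1015 mol.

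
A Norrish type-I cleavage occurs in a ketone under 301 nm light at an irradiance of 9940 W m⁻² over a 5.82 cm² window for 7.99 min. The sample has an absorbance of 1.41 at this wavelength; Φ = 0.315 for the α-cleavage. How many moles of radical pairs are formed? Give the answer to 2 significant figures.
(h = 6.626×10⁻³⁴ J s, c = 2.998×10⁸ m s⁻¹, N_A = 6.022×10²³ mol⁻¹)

0.0021 mol

Photon energy at 301 nm: hc/λ = (6.626×10⁻³⁴)(2.998×10⁸)/(301×10⁻⁹) = 6.600×10⁻¹⁹ J.
Energy delivered: (9940 W m⁻²)(5.82×10⁻⁴ m²)(479.4 s) = 2773 J.
Photons incident: 2773 / 6.600×10⁻¹⁹ = 4.202×10²¹, i.e. 4.202×10²¹/6.022×10²³ = 0.006978 mol.
Fraction absorbed: 1 − 10^(−1.41) = 0.9611.
Photons absorbed: 0.9611 × 0.006978 = 0.006707 mol.
Product: Φ × n_abs = 0.315 × 0.006707 = 0.002113 mol.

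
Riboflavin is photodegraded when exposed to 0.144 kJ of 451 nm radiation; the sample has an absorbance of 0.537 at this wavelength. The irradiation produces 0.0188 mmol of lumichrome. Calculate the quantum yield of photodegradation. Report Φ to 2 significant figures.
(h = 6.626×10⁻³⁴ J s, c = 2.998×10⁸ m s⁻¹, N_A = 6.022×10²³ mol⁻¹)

Product: 0.0188 mmol = 1.88×10⁻⁵ mol.
Photon energy at 451 nm: hc/λ = (6.626×10⁻³⁴)(2.998×10⁸)/(451×10⁻⁹) = 4.405×10⁻¹⁹ J.
Incident energy: 0.144 kJ = 144 J.
Photons incident: 144 / 4.405×10⁻¹⁹ = 3.269×10²⁰, i.e. 3.269×10²⁰/6.022×10²³ = 5.428×10⁻⁴ mol.
Fraction absorbed: 1 − 10^(−0.537) = 0.7096.
Photons absorbed: 0.7096 × 5.428×10⁻⁴ = 3.852×10⁻⁴ mol.
Φ = 1.88×10⁻⁵ mol / 3.852×10⁻⁴ mol photons = 0.049.

Φ = 0.049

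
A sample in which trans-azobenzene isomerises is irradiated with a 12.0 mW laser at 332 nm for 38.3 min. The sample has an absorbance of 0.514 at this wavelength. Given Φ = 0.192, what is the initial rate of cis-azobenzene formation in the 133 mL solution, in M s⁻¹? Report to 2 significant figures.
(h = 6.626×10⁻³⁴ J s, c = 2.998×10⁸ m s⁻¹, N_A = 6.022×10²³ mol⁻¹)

3.3×10⁻⁸ M s⁻¹

Photon energy at 332 nm: hc/λ = (6.626×10⁻³⁴)(2.998×10⁸)/(332×10⁻⁹) = 5.983×10⁻¹⁹ J.
Energy delivered: (12.0 mW)(2298 s) = 27.58 J.
Photons incident: 27.58 / 5.983×10⁻¹⁹ = 4.610×10¹⁹, i.e. 4.610×10¹⁹/6.022×10²³ = 7.655×10⁻⁵ mol.
Fraction absorbed: 1 − 10^(−0.514) = 0.6938.
Photons absorbed: 0.6938 × 7.655×10⁻⁵ = 5.311×10⁻⁵ mol.
Product formed: 0.192 × 5.311×10⁻⁵ = 1.020×10⁻⁵ mol.
Rate: 1.020×10⁻⁵ mol / (2298 s × 0.133 L) = 3.3×10⁻⁸ M s⁻¹.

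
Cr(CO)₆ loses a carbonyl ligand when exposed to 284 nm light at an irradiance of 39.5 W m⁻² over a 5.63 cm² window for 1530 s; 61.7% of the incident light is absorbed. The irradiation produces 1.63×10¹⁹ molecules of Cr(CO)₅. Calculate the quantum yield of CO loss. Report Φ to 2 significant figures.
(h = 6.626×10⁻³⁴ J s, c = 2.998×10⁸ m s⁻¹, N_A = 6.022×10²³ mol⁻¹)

Product: 1.63×10¹⁹ / 6.022×10²³ = 2.707×10⁻⁵ mol.
Photon energy at 284 nm: hc/λ = (6.626×10⁻³⁴)(2.998×10⁸)/(284×10⁻⁹) = 6.995×10⁻¹⁹ J.
Energy delivered: (39.5 W m⁻²)(5.63×10⁻⁴ m²)(1530 s) = 34.02 J.
Photons incident: 34.02 / 6.995×10⁻¹⁹ = 4.863×10¹⁹, i.e. 4.863×10¹⁹/6.022×10²³ = 8.075×10⁻⁵ mol.
Photons absorbed: 0.617 × 8.075×10⁻⁵ = 4.982×10⁻⁵ mol.
Φ = 2.707×10⁻⁵ mol / 4.982×10⁻⁵ mol photons = 0.54.

Φ = 0.54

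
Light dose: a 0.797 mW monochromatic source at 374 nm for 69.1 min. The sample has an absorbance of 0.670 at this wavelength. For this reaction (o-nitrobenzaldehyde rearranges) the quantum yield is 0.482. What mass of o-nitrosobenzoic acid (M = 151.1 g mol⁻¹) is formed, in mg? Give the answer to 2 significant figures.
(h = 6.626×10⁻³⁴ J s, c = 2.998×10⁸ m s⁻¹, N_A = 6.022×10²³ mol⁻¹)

Photon energy at 374 nm: hc/λ = (6.626×10⁻³⁴)(2.998×10⁸)/(374×10⁻⁹) = 5.311×10⁻¹⁹ J.
Energy delivered: (0.797 mW)(4146 s) = 3.304 J.
Photons incident: 3.304 / 5.311×10⁻¹⁹ = 6.221×10¹⁸, i.e. 6.221×10¹⁸/6.022×10²³ = 1.033×10⁻⁵ mol.
Fraction absorbed: 1 − 10^(−0.670) = 0.7862.
Photons absorbed: 0.7862 × 1.033×10⁻⁵ = 8.121×10⁻⁶ mol.
Product: Φ × n_abs = 0.482 × 8.121×10⁻⁶ = 3.914×10⁻⁶ mol.
Mass: 3.914×10⁻⁶ × 151.1 = 5.914×10⁻⁴ g = 0.59 mg.

0.59 mg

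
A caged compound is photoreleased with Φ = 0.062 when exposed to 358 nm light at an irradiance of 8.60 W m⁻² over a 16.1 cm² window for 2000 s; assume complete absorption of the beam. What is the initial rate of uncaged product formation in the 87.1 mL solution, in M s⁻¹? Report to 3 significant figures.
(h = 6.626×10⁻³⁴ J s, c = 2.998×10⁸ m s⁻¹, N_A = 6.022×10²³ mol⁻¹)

Photon energy at 358 nm: hc/λ = (6.626×10⁻³⁴)(2.998×10⁸)/(358×10⁻⁹) = 5.549×10⁻¹⁹ J.
Energy delivered: (8.60 W m⁻²)(16.1×10⁻⁴ m²)(2000 s) = 27.69 J.
Photons incident: 27.69 / 5.549×10⁻¹⁹ = 4.990×10¹⁹, i.e. 4.990×10¹⁹/6.022×10²³ = 8.286×10⁻⁵ mol.
Product formed: 0.062 × 8.286×10⁻⁵ = 5.137×10⁻⁶ mol.
Rate: 5.137×10⁻⁶ mol / (2000 s × 0.0871 L) = 2.95×10⁻⁸ M s⁻¹.

2.95×10⁻⁸ M s⁻¹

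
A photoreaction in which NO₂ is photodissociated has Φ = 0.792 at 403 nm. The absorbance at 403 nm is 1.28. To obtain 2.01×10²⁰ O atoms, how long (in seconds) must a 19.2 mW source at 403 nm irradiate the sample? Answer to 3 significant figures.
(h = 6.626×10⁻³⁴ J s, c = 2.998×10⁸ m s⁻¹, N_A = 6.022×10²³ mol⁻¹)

Product: 2.01×10²⁰ / 6.022×10²³ = 3.338×10⁻⁴ mol.
Photons that must be absorbed: 3.338×10⁻⁴ / 0.792 = 4.215×10⁻⁴ mol.
Fraction absorbed: 1 − 10^(−1.28) = 0.9475.
Incident photons needed: 4.215×10⁻⁴ / 0.9475 = 4.449×10⁻⁴ mol.
Photon energy: hc/λ = 4.929×10⁻¹⁹ J; per mole, 2.968×10⁵ J mol⁻¹.
Energy required: 4.449×10⁻⁴ × 2.968×10⁵ = 132.0 J.
Time: 132.0 J / 0.0192 W = 6880 s.

t ≈ 6880 s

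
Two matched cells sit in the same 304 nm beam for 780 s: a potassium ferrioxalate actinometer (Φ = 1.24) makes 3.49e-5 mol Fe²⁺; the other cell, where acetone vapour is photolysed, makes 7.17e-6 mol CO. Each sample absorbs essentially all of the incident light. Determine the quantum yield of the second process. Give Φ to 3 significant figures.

Photons absorbed by the actinometer: 3.49e-5 / 1.24 = 2.815e-5 mol.
Φ(unknown) = 7.17e-6 / 2.815e-5 = 0.255.

Φ = 0.255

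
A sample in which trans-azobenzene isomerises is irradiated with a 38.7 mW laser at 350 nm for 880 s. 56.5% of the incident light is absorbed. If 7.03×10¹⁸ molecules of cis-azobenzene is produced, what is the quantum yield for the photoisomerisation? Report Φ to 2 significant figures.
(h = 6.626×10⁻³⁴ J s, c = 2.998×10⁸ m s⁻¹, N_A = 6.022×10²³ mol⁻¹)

Φ = 0.21

Product: 7.03×10¹⁸ / 6.022×10²³ = 1.167×10⁻⁵ mol.
Photon energy at 350 nm: hc/λ = (6.626×10⁻³⁴)(2.998×10⁸)/(350×10⁻⁹) = 5.676×10⁻¹⁹ J.
Energy delivered: (38.7 mW)(880 s) = 34.06 J.
Photons incident: 34.06 / 5.676×10⁻¹⁹ = 6.001×10¹⁹, i.e. 6.001×10¹⁹/6.022×10²³ = 9.965×10⁻⁵ mol.
Photons absorbed: 0.565 × 9.965×10⁻⁵ = 5.630×10⁻⁵ mol.
Φ = 1.167×10⁻⁵ mol / 5.630×10⁻⁵ mol photons = 0.21.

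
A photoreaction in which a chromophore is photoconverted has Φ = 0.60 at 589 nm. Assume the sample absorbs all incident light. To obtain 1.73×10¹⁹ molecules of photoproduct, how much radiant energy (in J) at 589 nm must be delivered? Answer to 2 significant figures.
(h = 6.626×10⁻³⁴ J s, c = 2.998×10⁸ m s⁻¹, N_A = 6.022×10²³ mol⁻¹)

9.7 J

Product: 1.73×10¹⁹ / 6.022×10²³ = 2.873×10⁻⁵ mol.
Photons that must be absorbed: 2.873×10⁻⁵ / 0.60 = 4.788×10⁻⁵ mol.
Photon energy: hc/λ = 3.373×10⁻¹⁹ J; per mole, 2.031×10⁵ J mol⁻¹.
Energy required: 4.788×10⁻⁵ × 2.031×10⁵ = 9.7 J.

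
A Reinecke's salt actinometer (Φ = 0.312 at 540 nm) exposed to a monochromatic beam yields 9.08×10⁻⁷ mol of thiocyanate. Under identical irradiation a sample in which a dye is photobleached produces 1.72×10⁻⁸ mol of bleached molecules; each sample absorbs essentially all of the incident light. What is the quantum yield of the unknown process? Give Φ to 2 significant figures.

Φ = 0.0059

Photons absorbed by the actinometer: 9.08×10⁻⁷ / 0.312 = 2.910×10⁻⁶ mol.
Φ(unknown) = 1.72×10⁻⁸ / 2.910×10⁻⁶ = 0.0059.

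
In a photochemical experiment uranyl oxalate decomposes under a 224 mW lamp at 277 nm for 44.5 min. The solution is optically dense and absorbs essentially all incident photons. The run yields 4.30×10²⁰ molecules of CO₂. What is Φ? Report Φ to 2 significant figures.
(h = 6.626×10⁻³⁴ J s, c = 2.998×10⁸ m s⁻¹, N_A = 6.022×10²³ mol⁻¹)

Product: 4.30×10²⁰ / 6.022×10²³ = 7.140×10⁻⁴ mol.
Photon energy at 277 nm: hc/λ = (6.626×10⁻³⁴)(2.998×10⁸)/(277×10⁻⁹) = 7.171×10⁻¹⁹ J.
Energy delivered: (224 mW)(2670 s) = 598.1 J.
Photons incident: 598.1 / 7.171×10⁻¹⁹ = 8.341×10²⁰, i.e. 8.341×10²⁰/6.022×10²³ = 0.001385 mol.
Φ = 7.140×10⁻⁴ mol / 0.001385 mol photons = 0.52.

Φ = 0.52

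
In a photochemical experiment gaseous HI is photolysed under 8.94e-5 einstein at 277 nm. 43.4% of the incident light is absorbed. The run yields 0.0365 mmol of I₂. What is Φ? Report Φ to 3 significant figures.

Φ = 0.941

Product: 0.0365 mmol = 3.65e-5 mol.
Photons absorbed: 0.434 × 8.94e-5 = 3.880e-5 mol.
Φ = 3.65e-5 mol / 3.880e-5 mol photons = 0.941.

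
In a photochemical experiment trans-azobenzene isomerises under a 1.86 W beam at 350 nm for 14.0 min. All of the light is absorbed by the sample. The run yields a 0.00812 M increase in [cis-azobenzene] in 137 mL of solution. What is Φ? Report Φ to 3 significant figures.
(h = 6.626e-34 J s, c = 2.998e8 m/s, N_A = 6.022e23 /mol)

Φ = 0.243

Product: (0.00812 M)(0.137 L) = 0.001112 mol.
Photon energy at 350 nm: hc/λ = (6.626e-34)(2.998e8)/(350e-9) = 5.676e-19 J.
Energy delivered: (1.86 W)(840 s) = 1562 J.
Photons incident: 1562 / 5.676e-19 = 2.752e21, i.e. 2.752e21/6.022e23 = 0.004570 mol.
Φ = 0.001112 mol / 0.004570 mol photons = 0.243.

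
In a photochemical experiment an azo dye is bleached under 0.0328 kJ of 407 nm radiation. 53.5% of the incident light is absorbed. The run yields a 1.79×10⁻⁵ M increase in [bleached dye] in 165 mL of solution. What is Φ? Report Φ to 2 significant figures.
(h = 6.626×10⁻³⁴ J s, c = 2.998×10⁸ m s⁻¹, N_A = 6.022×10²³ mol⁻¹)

Product: (1.79×10⁻⁵ M)(0.165 L) = 2.954×10⁻⁶ mol.
Photon energy at 407 nm: hc/λ = (6.626×10⁻³⁴)(2.998×10⁸)/(407×10⁻⁹) = 4.881×10⁻¹⁹ J.
Incident energy: 0.0328 kJ = 32.8 J.
Photons incident: 32.8 / 4.881×10⁻¹⁹ = 6.720×10¹⁹, i.e. 6.720×10¹⁹/6.022×10²³ = 1.116×10⁻⁴ mol.
Photons absorbed: 0.535 × 1.116×10⁻⁴ = 5.971×10⁻⁵ mol.
Φ = 2.954×10⁻⁶ mol / 5.971×10⁻⁵ mol photons = 0.049.

Φ = 0.049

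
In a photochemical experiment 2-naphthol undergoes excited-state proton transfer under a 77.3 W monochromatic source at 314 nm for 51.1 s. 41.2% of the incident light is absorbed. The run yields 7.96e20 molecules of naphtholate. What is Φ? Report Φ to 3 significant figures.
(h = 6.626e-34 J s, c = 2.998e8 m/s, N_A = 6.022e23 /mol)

Product: 7.96e20 / 6.022e23 = 0.001322 mol.
Photon energy at 314 nm: hc/λ = (6.626e-34)(2.998e8)/(314e-9) = 6.326e-19 J.
Energy delivered: (77.3 W)(51.1 s) = 3950 J.
Photons incident: 3950 / 6.326e-19 = 6.244e21, i.e. 6.244e21/6.022e23 = 0.01037 mol.
Photons absorbed: 0.412 × 0.01037 = 0.004272 mol.
Φ = 0.001322 mol / 0.004272 mol photons = 0.309.

Φ = 0.309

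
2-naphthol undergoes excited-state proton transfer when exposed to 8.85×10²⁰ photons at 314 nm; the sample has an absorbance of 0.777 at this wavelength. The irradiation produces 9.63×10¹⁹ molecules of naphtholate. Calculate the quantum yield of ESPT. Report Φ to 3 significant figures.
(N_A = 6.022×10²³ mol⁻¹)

Φ = 0.131

Product: 9.63×10¹⁹ / 6.022×10²³ = 1.599×10⁻⁴ mol.
Moles of photons: 8.85×10²⁰ / 6.022×10²³ = 0.001470 mol.
Fraction absorbed: 1 − 10^(−0.777) = 0.8329.
Photons absorbed: 0.8329 × 0.001470 = 0.001224 mol.
Φ = 1.599×10⁻⁴ mol / 0.001224 mol photons = 0.131.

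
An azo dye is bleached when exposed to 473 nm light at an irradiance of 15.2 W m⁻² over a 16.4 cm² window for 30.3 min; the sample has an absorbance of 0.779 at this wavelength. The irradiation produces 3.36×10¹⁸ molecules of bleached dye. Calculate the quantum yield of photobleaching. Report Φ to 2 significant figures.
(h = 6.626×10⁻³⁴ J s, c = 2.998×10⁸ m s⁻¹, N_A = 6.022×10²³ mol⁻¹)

Product: 3.36×10¹⁸ / 6.022×10²³ = 5.580×10⁻⁶ mol.
Photon energy at 473 nm: hc/λ = (6.626×10⁻³⁴)(2.998×10⁸)/(473×10⁻⁹) = 4.200×10⁻¹⁹ J.
Energy delivered: (15.2 W m⁻²)(16.4×10⁻⁴ m²)(1818 s) = 45.32 J.
Photons incident: 45.32 / 4.200×10⁻¹⁹ = 1.079×10²⁰, i.e. 1.079×10²⁰/6.022×10²³ = 1.792×10⁻⁴ mol.
Fraction absorbed: 1 − 10^(−0.779) = 0.8337.
Photons absorbed: 0.8337 × 1.792×10⁻⁴ = 1.494×10⁻⁴ mol.
Φ = 5.580×10⁻⁶ mol / 1.494×10⁻⁴ mol photons = 0.037.

Φ = 0.037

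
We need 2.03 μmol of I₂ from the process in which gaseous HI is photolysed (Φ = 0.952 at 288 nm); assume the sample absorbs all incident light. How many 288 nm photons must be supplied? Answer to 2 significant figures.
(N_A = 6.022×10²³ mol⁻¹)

1.3×10¹⁸ photons

Product: 2.03 μmol = 2.03×10⁻⁶ mol.
Photons that must be absorbed: 2.03×10⁻⁶ / 0.952 = 2.132×10⁻⁶ mol.
Photon count: 2.132×10⁻⁶ × 6.022×10²³ = 1.3×10¹⁸.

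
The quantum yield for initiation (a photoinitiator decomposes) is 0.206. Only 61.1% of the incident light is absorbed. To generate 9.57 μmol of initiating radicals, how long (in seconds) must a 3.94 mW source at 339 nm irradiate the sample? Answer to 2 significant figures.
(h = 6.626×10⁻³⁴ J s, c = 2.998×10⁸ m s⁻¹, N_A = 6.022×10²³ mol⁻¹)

Product: 9.57 μmol = 9.57×10⁻⁶ mol.
Photons that must be absorbed: 9.57×10⁻⁶ / 0.206 = 4.646×10⁻⁵ mol.
Incident photons needed: 4.646×10⁻⁵ / 0.611 = 7.604×10⁻⁵ mol.
Photon energy: hc/λ = 5.860×10⁻¹⁹ J; per mole, 3.529×10⁵ J mol⁻¹.
Energy required: 7.604×10⁻⁵ × 3.529×10⁵ = 26.83 J.
Time: 26.83 J / 0.00394 W = 6800 s.

t ≈ 6800 s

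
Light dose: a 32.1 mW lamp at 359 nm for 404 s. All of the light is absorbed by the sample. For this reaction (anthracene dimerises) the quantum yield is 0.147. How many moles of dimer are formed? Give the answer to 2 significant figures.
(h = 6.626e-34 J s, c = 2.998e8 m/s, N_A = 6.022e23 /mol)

5.7e-6 mol

Photon energy at 359 nm: hc/λ = (6.626e-34)(2.998e8)/(359e-9) = 5.533e-19 J.
Energy delivered: (32.1 mW)(404 s) = 12.97 J.
Photons incident: 12.97 / 5.533e-19 = 2.344e19, i.e. 2.344e19/6.022e23 = 3.892e-5 mol.
Product: Φ × n_abs = 0.147 × 3.892e-5 = 5.721e-6 mol.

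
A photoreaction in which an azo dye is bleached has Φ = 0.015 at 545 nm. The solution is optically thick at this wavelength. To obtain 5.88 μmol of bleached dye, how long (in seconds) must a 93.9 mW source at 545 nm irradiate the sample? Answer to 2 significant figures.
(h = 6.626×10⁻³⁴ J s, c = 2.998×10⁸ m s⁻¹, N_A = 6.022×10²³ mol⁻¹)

Product: 5.88 μmol = 5.88×10⁻⁶ mol.
Photons that must be absorbed: 5.88×10⁻⁶ / 0.015 = 3.920×10⁻⁴ mol.
Photon energy: hc/λ = 3.645×10⁻¹⁹ J; per mole, 2.195×10⁵ J mol⁻¹.
Energy required: 3.920×10⁻⁴ × 2.195×10⁵ = 86.04 J.
Time: 86.04 J / 0.0939 W = 920 s.

t ≈ 920 s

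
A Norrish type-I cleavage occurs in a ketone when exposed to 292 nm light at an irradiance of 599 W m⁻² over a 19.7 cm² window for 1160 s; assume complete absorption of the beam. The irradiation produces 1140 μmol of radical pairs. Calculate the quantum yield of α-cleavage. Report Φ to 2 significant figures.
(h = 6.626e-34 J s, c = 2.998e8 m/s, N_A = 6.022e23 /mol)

Φ = 0.34

Product: 1140 μmol = 0.00114 mol.
Photon energy at 292 nm: hc/λ = (6.626e-34)(2.998e8)/(292e-9) = 6.803e-19 J.
Energy delivered: (599 W m⁻²)(19.7e-4 m²)(1160 s) = 1369 J.
Photons incident: 1369 / 6.803e-19 = 2.012e21, i.e. 2.012e21/6.022e23 = 0.003341 mol.
Φ = 0.00114 mol / 0.003341 mol photons = 0.34.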